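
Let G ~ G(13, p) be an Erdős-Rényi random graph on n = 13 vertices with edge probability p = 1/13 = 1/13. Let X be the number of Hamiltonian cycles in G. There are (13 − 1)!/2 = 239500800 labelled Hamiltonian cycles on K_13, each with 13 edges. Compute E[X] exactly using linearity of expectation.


K_13 has (13 − 1)!/2 = 239500800 labelled Hamiltonian cycles.
For each such Hamiltonian cycle H, let X_H = 1 if all 13 edges of H are present in G. Then P[X_H = 1] = p^{13} = (1/13)^{13} = 1/302875106592253.
By linearity: E[X] = Σ_H E[X_H] = 239500800 · p^{13} = 239500800 · 1/302875106592253 = 239500800/302875106592253.
Numerically: E[X] ≈ 7.91e-07.

E[X] = 239500800 · (1/13)^{13} = 239500800/302875106592253 ≈ 7.91e-07.


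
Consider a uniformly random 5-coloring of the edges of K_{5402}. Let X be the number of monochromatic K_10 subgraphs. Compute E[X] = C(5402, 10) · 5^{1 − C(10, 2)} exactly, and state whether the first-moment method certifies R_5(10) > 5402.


E[X] = C(5402, 10) · 5^{1 − 45} = 5783128765113072203495407534935 · 5^{−44} = 5783128765113072203495407534935/5684341886080801486968994140625.
As a reduced fraction: E[X] = 1156625753022614440699081506987/1136868377216160297393798828125 ≈ 1.017.
Is E[X] < 1? NO.
Since E[X] ≥ 1, the first-moment bound is inconclusive at n = 5402; it does NOT by itself certify R_5(10) > 5402.

E[X] = 1156625753022614440699081506987/1136868377216160297393798828125 ≈ 1.017; E[X] ≥ 1; first-moment method inconclusive here.


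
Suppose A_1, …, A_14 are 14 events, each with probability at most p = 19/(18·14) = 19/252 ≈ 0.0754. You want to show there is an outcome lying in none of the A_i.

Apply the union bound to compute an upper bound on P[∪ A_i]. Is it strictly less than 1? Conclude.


Union bound: P[∪_{i=1}^{14} A_i] ≤ Σ_i P[A_i] ≤ 14·p = 14·(19/252) = 19/18.
Numerically: 19/18 ≈ 1.0556.
Is 19/18 < 1? NO.
Since the bound 19/18 is ≥ 1, the union bound is uninformative here; it does NOT by itself certify existence.

14·p = 19/18 ≈ 1.0556; existence NOT certified by the union bound.


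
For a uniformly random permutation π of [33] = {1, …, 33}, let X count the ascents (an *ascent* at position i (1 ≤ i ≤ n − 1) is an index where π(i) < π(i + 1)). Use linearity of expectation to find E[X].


Write X = Σ X_I over i = 1, …, 32, with X_I the indicator of one ascent.
There are 32 indicators.
For each fixed i, the pair (π(i), π(i+1)) is a uniformly random ordered pair of distinct values from {1, …, 33}; by symmetry P[π(i) < π(i+1)] = 1/2.
By linearity: E[X] = 32 · (1/2) = (33 − 1) · (1/2) = 16 ≈ 16.0000.

E[X] = 16 = 16.0000.


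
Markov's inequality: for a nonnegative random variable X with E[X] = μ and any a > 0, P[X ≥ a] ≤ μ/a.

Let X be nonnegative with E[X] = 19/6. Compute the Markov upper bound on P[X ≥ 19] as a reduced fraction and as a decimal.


μ = E[X] = 19/6, a = 19.
Markov: P[X ≥ 19] ≤ μ/a = (19/6)/19 = 1/6.
Numerically: ≈ 0.16667.
(Since a = 19 > μ = 3.16667, the bound 1/6 is < 1 and informative.)

P[X ≥ 19] ≤ 1/6 ≈ 0.16667.


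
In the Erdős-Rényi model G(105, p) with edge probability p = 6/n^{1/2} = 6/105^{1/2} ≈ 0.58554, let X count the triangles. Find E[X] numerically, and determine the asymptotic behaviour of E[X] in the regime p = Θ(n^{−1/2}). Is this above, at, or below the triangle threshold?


Number of potential triangles: C(105, 3) = 187460.
Each occurs with probability p³ ≈ (0.58554)³ ≈ 2.0075659e-01.
By linearity: E[X] = C(105, 3)·p³ ≈ 187460 · 2.0075659e-01 ≈ 37633.82969.
Since α = 1/2 < 1, p = c/n^{1/2} ≫ 1/n is above the triangle threshold p ~ 1/n. Asymptotically E[X] ~ (c³/6)·n^{3(1−α)} = (6³/6)·n^{1.5} → ∞; triangles are abundant w.h.p.

E[X] ≈ 37633.82969; in regime p = Θ(1/n^{1/2}) E[X] diverges (above the triangle threshold p ~ 1/n).


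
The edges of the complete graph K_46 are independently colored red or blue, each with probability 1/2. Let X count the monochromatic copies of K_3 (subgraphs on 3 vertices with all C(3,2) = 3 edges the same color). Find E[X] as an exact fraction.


Let X = Σ_S X_S over the C(46, 3) = 15180 subsets S of size 3, where X_S = 1 if the K_3 on S is monochromatic.
For a fixed S, the K_3 on S has C(3, 2) = 3 edges. P[all 3 edges red] = (1/2)^3, and likewise for blue, so P[monochromatic] = 2·(1/2)^3 = 2^{1 − 3} = 1/4.
Summing: E[X] = C(46, 3) · 2^{1 − 3} = 15180 · 1/4 = 3795.
Numerically: E[X] ≈ 3795.000.

E[X] = C(46,3)·2^(1−C(3,2)) = 3795 ≈ 3795.000.


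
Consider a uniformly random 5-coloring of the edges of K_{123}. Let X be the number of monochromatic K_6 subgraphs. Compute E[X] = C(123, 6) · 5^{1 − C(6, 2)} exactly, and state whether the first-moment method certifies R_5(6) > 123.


E[X] = C(123, 6) · 5^{1 − 15} = 4249404082 · 5^{−14} = 4249404082/6103515625.
As a reduced fraction: E[X] = 4249404082/6103515625 ≈ 0.696.
Is E[X] < 1? YES.
Since E[X] < 1, there exists a 5-coloring of K_{123} with no monochromatic K_6; hence R_5(6) > 123.

E[X] = 4249404082/6103515625 ≈ 0.696; E[X] < 1, so R_5(6) > 123.


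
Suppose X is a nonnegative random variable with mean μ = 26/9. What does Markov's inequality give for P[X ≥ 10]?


μ = E[X] = 26/9, a = 10.
Markov: P[X ≥ 10] ≤ μ/a = (26/9)/10 = 13/45.
Numerically: ≈ 0.2889.
(Since a = 10 > μ = 2.8889, the bound 13/45 is < 1 and informative.)

P[X ≥ 10] ≤ 13/45 ≈ 0.2889.


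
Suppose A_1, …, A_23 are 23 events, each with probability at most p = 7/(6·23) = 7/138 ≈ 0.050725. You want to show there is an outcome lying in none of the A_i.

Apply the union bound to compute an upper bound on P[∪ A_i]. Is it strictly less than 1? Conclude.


Union bound: P[∪_{i=1}^{23} A_i] ≤ Σ_i P[A_i] ≤ 23·p = 23·(7/138) = 7/6.
Numerically: 7/6 ≈ 1.166667.
Is 7/6 < 1? NO.
Since the bound 7/6 is ≥ 1, the union bound is uninformative here; it does NOT by itself certify existence.

23·p = 7/6 ≈ 1.166667; existence NOT certified by the union bound.


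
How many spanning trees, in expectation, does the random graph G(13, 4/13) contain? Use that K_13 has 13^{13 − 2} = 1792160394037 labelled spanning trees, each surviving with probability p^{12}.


K_13 has 13^{13 − 2} = 1792160394037 labelled spanning trees.
For each such spanning tree H, let X_H = 1 if all 12 edges of H are present in G. Then P[X_H = 1] = p^{12} = (4/13)^{12} = 16777216/23298085122481.
By linearity of expectation: E[X] = Σ_H E[X_H] = 1792160394037 · p^{12} = 1792160394037 · 16777216/23298085122481 = 16777216/13.
Numerically: E[X] ≈ 1.291e+06.

E[X] = 1792160394037 · (4/13)^{12} = 16777216/13 ≈ 1.291e+06.


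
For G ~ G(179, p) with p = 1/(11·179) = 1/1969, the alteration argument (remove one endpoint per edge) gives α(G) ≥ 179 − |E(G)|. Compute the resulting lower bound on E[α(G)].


E[|E(G)|] = C(179, 2)·p = 15931 · (1/1969) = 89/11.
E[α(G)] ≥ n − E[|E(G)|] = 179 − 89/11 = 1880/11.
Numerically: ≈ 170.909.
(This is only a lower bound; the true E[α(G)] may be larger.)

E[α(G)] ≥ 1880/11 ≈ 170.909.


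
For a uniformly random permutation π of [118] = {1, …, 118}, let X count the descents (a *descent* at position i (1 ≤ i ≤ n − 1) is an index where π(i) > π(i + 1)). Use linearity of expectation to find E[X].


Write X = Σ X_I over i = 1, …, 117, with X_I the indicator of one descent.
There are 117 indicators.
For each fixed i, the pair (π(i), π(i+1)) is a uniformly random ordered pair of distinct values from {1, …, 118}; by symmetry P[π(i) > π(i+1)] = 1/2.
By linearity: E[X] = 117 · (1/2) = (118 − 1) · (1/2) = 117/2 ≈ 58.500.

E[X] = 117/2 = 58.500.


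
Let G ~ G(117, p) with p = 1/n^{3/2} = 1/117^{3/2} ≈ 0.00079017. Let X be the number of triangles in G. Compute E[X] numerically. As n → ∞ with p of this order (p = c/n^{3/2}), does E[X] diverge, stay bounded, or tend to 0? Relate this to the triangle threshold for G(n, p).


Number of potential triangles: C(117, 3) = 260130.
Each occurs with probability p³ ≈ (0.00079017)³ ≈ 4.9335964e-10.
By linearity: E[X] = C(117, 3)·p³ ≈ 260130 · 4.9335964e-10 ≈ 0.00013.
Since α = 3/2 > 1, p = c/n^{3/2} = o(1/n) is below the triangle threshold p ~ 1/n. Asymptotically E[X] ~ (c³/6)·n^{3(1−α)} = (1³/6)·n^{-1.5} → 0, so by Markov's inequality G has no triangles w.h.p.

E[X] ≈ 0.00013; in regime p = Θ(1/n^{3/2}) E[X] tends to 0 (below the triangle threshold p ~ 1/n).


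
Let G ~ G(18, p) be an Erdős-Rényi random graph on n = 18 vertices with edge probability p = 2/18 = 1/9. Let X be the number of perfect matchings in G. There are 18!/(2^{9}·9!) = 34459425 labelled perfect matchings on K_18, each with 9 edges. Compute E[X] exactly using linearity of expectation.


K_18 has 18!/(2^{9}·9!) = 34459425 labelled perfect matchings.
For each such perfect matching H, let X_H = 1 if all 9 edges of H are present in G. Then P[X_H = 1] = p^{9} = (1/9)^{9} = 1/387420489.
By linearity: E[X] = Σ_H E[X_H] = 34459425 · p^{9} = 34459425 · 1/387420489 = 425425/4782969.
Numerically: E[X] ≈ 0.08895.

E[X] = 34459425 · (1/9)^{9} = 425425/4782969 ≈ 0.08895.


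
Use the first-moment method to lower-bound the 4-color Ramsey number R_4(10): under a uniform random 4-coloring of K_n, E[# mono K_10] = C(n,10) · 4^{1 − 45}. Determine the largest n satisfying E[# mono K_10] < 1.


We need C(n, 10) · 4^{1 − 45} < 1, i.e. C(n, 10) < 4^{45 − 1} = 309485009821345068724781056.
Check values of n near the boundary:
  n = 2017: C(2017, 10) = 300324964434452596180990448; 300324964434452596180990448 < 309485009821345068724781056? YES
  n = 2018: C(2018, 10) = 301820606687612220663963508; 301820606687612220663963508 < 309485009821345068724781056? YES
  n = 2019: C(2019, 10) = 303322949179835278009229628; 303322949179835278009229628 < 309485009821345068724781056? YES
  n = 2020: C(2020, 10) = 304832018578739931133653656; 304832018578739931133653656 < 309485009821345068724781056? YES
  n = 2021: C(2021, 10) = 306347841644770462864800616; 306347841644770462864800616 < 309485009821345068724781056? YES
  n = 2022: C(2022, 10) = 307870445231474093395937796; 307870445231474093395937796 < 309485009821345068724781056? YES
  n = 2023: C(2023, 10) = 309399856285778485315440716; 309399856285778485315440716 < 309485009821345068724781056? YES
  n = 2024: C(2024, 10) = 310936101848269937576192656; 310936101848269937576192656 < 309485009821345068724781056? NO
  n = 2025: C(2025, 10) = 312479209053472269772600560; 312479209053472269772600560 < 309485009821345068724781056? NO
  n = 2026: C(2026, 10) = 314029205130126398094885285; 314029205130126398094885285 < 309485009821345068724781056? NO
The largest n with C(n, 10) < 309485009821345068724781056 is n = 2023 (where E[X] = 77349964071444621328860179/77371252455336267181195264 ≈ 0.9997249). Hence R_4(10) > 2023, i.e. R_4(10) ≥ 2024.

Largest n = 2023; hence R_4(10) > 2023.


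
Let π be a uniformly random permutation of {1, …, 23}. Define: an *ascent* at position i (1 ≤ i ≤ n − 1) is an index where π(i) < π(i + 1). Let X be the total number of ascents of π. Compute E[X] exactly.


Write X = Σ X_I over i = 1, …, 22, with X_I the indicator of one ascent.
There are 22 indicators.
For each fixed i, the pair (π(i), π(i+1)) is a uniformly random ordered pair of distinct values from {1, …, 23}; by symmetry P[π(i) < π(i+1)] = 1/2.
By linearity: E[X] = 22 · (1/2) = (23 − 1) · (1/2) = 11 ≈ 11.000.

E[X] = 11 = 11.000.


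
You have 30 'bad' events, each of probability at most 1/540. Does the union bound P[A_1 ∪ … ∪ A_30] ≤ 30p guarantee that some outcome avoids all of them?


Union bound: P[∪_{i=1}^{30} A_i] ≤ Σ_i P[A_i] ≤ 30·p = 30·(1/540) = 1/18.
Numerically: 1/18 ≈ 0.05556.
Is 1/18 < 1? YES.
Since P[∪ A_i] ≤ 1/18 < 1, the complement has P[∩ A_i^c] ≥ 1 − 1/18 = 17/18 > 0, so some outcome avoids every A_i.

30·p = 1/18 ≈ 0.05556; existence CERTIFIED by the union bound.


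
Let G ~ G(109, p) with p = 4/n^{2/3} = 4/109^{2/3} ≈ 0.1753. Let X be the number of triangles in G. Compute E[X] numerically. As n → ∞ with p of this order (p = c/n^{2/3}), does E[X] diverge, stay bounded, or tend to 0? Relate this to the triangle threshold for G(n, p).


Number of potential triangles: C(109, 3) = 209934.
Each occurs with probability p³ ≈ (0.1753)³ ≈ 5.3867520e-03.
By linearity: E[X] = C(109, 3)·p³ ≈ 209934 · 5.3867520e-03 ≈ 1130.86239.
Since α = 2/3 < 1, p = c/n^{2/3} ≫ 1/n is above the triangle threshold p ~ 1/n. Asymptotically E[X] ~ (c³/6)·n^{3(1−α)} = (4³/6)·n^{1} → ∞; triangles are abundant w.h.p.

E[X] ≈ 1130.86239; in regime p = Θ(1/n^{2/3}) E[X] diverges (above the triangle threshold p ~ 1/n).


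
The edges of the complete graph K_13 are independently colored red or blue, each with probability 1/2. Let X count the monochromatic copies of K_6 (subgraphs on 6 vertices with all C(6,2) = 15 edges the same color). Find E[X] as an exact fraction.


Let X = Σ_S X_S over the C(13, 6) = 1716 subsets S of size 6, where X_S = 1 if the K_6 on S is monochromatic.
For a fixed S, the K_6 on S has C(6, 2) = 15 edges. P[all 15 edges red] = (1/2)^15, and likewise for blue, so P[monochromatic] = 2·(1/2)^15 = 2^{1 − 15} = 1/16384.
By linearity: E[X] = C(13, 6) · 2^{1 − 15} = 1716 · 1/16384 = 429/4096.
Numerically: E[X] ≈ 0.1047.

E[X] = C(13,6)·2^(1−C(6,2)) = 429/4096 ≈ 0.1047.


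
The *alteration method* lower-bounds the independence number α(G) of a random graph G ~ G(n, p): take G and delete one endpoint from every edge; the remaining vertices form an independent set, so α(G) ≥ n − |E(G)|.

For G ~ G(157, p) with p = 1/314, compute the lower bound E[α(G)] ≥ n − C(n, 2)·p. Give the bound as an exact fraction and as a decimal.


E[|E(G)|] = C(157, 2)·p = 12246 · (1/314) = 39.
E[α(G)] ≥ n − E[|E(G)|] = 157 − 39 = 118.
Numerically: ≈ 118.000.
(This is only a lower bound; the true E[α(G)] may be larger.)

E[α(G)] ≥ 118 ≈ 118.000.


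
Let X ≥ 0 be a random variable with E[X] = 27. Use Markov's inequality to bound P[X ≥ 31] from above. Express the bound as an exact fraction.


μ = E[X] = 27, a = 31.
Markov: P[X ≥ 31] ≤ μ/a = (27)/31 = 27/31.
Numerically: ≈ 0.870968.
(Since a = 31 > μ = 27.000000, the bound 27/31 is < 1 and informative.)

P[X ≥ 31] ≤ 27/31 ≈ 0.870968.


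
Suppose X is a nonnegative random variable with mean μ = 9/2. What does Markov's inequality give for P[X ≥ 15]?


μ = E[X] = 9/2, a = 15.
Markov: P[X ≥ 15] ≤ μ/a = (9/2)/15 = 3/10.
Numerically: ≈ 0.300.
(Since a = 15 > μ = 4.500, the bound 3/10 is < 1 and informative.)

P[X ≥ 15] ≤ 3/10 ≈ 0.300.


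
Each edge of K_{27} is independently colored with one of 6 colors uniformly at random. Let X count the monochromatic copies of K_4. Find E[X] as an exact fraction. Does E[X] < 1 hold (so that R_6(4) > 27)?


E[X] = C(27, 4) · 6^{1 − 6} = 17550 · 6^{−5} = 17550/7776.
As a reduced fraction: E[X] = 325/144 ≈ 2.25694.
Is E[X] < 1? NO.
Since E[X] ≥ 1, the first-moment bound is inconclusive at n = 27; it does NOT by itself certify R_6(4) > 27.

E[X] = 325/144 ≈ 2.25694; E[X] ≥ 1; first-moment method inconclusive here.


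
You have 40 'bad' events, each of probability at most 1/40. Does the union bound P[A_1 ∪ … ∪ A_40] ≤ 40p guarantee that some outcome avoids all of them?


Union bound: P[∪_{i=1}^{40} A_i] ≤ Σ_i P[A_i] ≤ 40·p = 40·(1/40) = 1.
Numerically: 1 ≈ 1.0000.
Is 1 < 1? NO.
Since the bound 1 is ≥ 1, the union bound is uninformative here; it does NOT by itself certify existence.

40·p = 1 ≈ 1.0000; existence NOT certified by the union bound.


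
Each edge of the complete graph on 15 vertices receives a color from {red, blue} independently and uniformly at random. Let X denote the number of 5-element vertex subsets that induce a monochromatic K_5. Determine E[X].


Let X = Σ_S X_S over the C(15, 5) = 3003 subsets S of size 5, where X_S = 1 if the K_5 on S is monochromatic.
For a fixed S, the K_5 on S has C(5, 2) = 10 edges. P[all 10 edges red] = (1/2)^10, and likewise for blue, so P[monochromatic] = 2·(1/2)^10 = 2^{1 − 10} = 1/512.
By linearity of expectation: E[X] = C(15, 5) · 2^{1 − 10} = 3003 · 1/512 = 3003/512.
Numerically: E[X] ≈ 5.865234.

E[X] = C(15,5)·2^(1−C(5,2)) = 3003/512 ≈ 5.865234.


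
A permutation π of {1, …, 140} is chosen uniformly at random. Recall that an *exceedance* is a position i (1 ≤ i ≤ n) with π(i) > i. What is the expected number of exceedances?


Write X = Σ_{i=1}^{140} X_i, where X_i = 1_{π(i) > i}.
For each fixed i, π(i) is uniform over {1, …, 140} (marginal of a uniform permutation), so P[π(i) > i] = (n − i)/n. Summing: Σ_{i=1}^{140} (n − i)/n = (0 + 1 + … + 139)/140 = 140(140 − 1)/(2·140) = (140 − 1)/2.
Hence E[X] = Σ_{i=1}^{140} (140 − i)/140 = 139/2 ≈ 69.5000.

E[X] = 139/2 = 69.5000.


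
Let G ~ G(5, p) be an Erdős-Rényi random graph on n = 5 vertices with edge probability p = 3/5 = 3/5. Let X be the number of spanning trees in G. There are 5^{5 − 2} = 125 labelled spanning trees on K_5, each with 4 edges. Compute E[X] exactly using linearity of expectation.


K_5 has 5^{5 − 2} = 125 labelled spanning trees.
For each such spanning tree H, let X_H = 1 if all 4 edges of H are present in G. Then P[X_H = 1] = p^{4} = (3/5)^{4} = 81/625.
By linearity of expectation: E[X] = Σ_H E[X_H] = 125 · p^{4} = 125 · 81/625 = 81/5.
Numerically: E[X] ≈ 16.2.

E[X] = 125 · (3/5)^{4} = 81/5 ≈ 16.2.


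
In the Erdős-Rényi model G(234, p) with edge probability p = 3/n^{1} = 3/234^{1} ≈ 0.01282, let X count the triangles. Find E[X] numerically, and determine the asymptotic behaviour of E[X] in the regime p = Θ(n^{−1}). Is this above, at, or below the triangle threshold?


Number of potential triangles: C(234, 3) = 2108184.
Each occurs with probability p³ ≈ (0.01282)³ ≈ 2.107251e-06.
By linearity: E[X] = C(234, 3)·p³ ≈ 2108184 · 2.107251e-06 ≈ 4.4425.
Here α = 1, so p = 3/n is exactly at the triangle threshold p ~ 1/n. Asymptotically E[X] → c³/6 = 3³/6 = 9/2 ≈ 4.5000, a bounded constant. In this regime the triangle count is asymptotically Poisson(c³/6).

E[X] ≈ 4.4425; in regime p = Θ(1/n^{1}) E[X] stays bounded (at the triangle threshold p ~ 1/n).


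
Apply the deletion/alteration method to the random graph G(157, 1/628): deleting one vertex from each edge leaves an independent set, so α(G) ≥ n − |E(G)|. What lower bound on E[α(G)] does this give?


E[|E(G)|] = C(157, 2)·p = 12246 · (1/628) = 39/2.
E[α(G)] ≥ n − E[|E(G)|] = 157 − 39/2 = 275/2.
Numerically: ≈ 137.500000.
(This is only a lower bound; the true E[α(G)] may be larger.)

E[α(G)] ≥ 275/2 ≈ 137.500000.


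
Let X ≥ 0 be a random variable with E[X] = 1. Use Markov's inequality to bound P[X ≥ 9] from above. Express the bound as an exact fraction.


μ = E[X] = 1, a = 9.
Markov: P[X ≥ 9] ≤ μ/a = (1)/9 = 1/9.
Numerically: ≈ 0.111111.
(Since a = 9 > μ = 1.000000, the bound 1/9 is < 1 and informative.)

P[X ≥ 9] ≤ 1/9 ≈ 0.111111.


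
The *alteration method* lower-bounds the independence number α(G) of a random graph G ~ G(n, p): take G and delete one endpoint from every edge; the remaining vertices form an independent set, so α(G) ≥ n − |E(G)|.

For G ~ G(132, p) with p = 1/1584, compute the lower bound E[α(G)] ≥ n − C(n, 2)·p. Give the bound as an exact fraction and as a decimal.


E[|E(G)|] = C(132, 2)·p = 8646 · (1/1584) = 131/24.
E[α(G)] ≥ n − E[|E(G)|] = 132 − 131/24 = 3037/24.
Numerically: ≈ 126.5417.
(This is only a lower bound; the true E[α(G)] may be larger.)

E[α(G)] ≥ 3037/24 ≈ 126.5417.


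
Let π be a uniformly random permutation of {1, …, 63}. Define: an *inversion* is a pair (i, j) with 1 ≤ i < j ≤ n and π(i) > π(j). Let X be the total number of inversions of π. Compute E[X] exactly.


Write X = Σ X_I over the C(63, 2) = 1953 pairs i < j, with X_I the indicator of one inversion.
There are 1953 indicators.
For each fixed pair i < j, the values π(i) and π(j) are two distinct elements of {1, …, 63} in uniformly random order; by symmetry P[π(i) > π(j)] = 1/2.
By linearity: E[X] = 1953 · (1/2) = C(63, 2) · (1/2) = 1953/2 = 1953/2 ≈ 976.500000.

E[X] = 1953/2 = 976.500000.


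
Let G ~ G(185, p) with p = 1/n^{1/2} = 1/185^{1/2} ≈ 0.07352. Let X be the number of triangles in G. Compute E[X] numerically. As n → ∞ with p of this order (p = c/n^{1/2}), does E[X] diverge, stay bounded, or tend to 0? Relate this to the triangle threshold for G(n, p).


Number of potential triangles: C(185, 3) = 1038220.
Each occurs with probability p³ ≈ (0.07352)³ ≈ 3.974133e-04.
By linearity: E[X] = C(185, 3)·p³ ≈ 1038220 · 3.974133e-04 ≈ 412.6024.
Since α = 1/2 < 1, p = c/n^{1/2} ≫ 1/n is above the triangle threshold p ~ 1/n. Asymptotically E[X] ~ (c³/6)·n^{3(1−α)} = (1³/6)·n^{1.5} → ∞; triangles are abundant w.h.p.

E[X] ≈ 412.6024; in regime p = Θ(1/n^{1/2}) E[X] diverges (above the triangle threshold p ~ 1/n).


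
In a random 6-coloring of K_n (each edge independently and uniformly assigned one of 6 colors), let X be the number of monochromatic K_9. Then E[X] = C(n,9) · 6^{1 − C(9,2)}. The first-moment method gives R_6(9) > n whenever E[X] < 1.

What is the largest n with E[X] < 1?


We need C(n, 9) · 6^{1 − 36} < 1, i.e. C(n, 9) < 6^{36 − 1} = 1719070799748422591028658176.
Check values of n near the boundary:
  n = 4407: C(4407, 9) = 1713856532599459170657070050; 1713856532599459170657070050 < 1719070799748422591028658176? YES
  n = 4408: C(4408, 9) = 1717362945146264156457459600; 1717362945146264156457459600 < 1719070799748422591028658176? YES
  n = 4409: C(4409, 9) = 1720875732988608787686577131; 1720875732988608787686577131 < 1719070799748422591028658176? NO
  n = 4410: C(4410, 9) = 1724394906266704102180823710; 1724394906266704102180823710 < 1719070799748422591028658176? NO
The largest n with C(n, 9) < 1719070799748422591028658176 is n = 4408 (where E[X] = 35778394690547169926197075/35813974994758803979763712 ≈ 0.999007). Hence R_6(9) > 4408, i.e. R_6(9) ≥ 4409.

Largest n = 4408; hence R_6(9) > 4408.


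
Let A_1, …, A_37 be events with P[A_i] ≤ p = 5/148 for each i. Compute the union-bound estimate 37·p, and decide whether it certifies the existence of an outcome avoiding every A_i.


Union bound: P[∪_{i=1}^{37} A_i] ≤ Σ_i P[A_i] ≤ 37·p = 37·(5/148) = 5/4.
Numerically: 5/4 ≈ 1.250.
Is 5/4 < 1? NO.
Since the bound 5/4 is ≥ 1, the union bound is uninformative here; it does NOT by itself certify existence.

37·p = 5/4 ≈ 1.250; existence NOT certified by the union bound.


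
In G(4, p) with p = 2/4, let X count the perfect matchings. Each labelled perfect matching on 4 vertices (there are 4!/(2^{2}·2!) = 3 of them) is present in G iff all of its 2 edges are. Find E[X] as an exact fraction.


K_4 has 4!/(2^{2}·2!) = 3 labelled perfect matchings.
For each such perfect matching H, let X_H = 1 if all 2 edges of H are present in G. Then P[X_H = 1] = p^{2} = (1/2)^{2} = 1/4.
By linearity: E[X] = Σ_H E[X_H] = 3 · p^{2} = 3 · 1/4 = 3/4.
Numerically: E[X] ≈ 0.75.

E[X] = 3 · (1/2)^{2} = 3/4 ≈ 0.75.


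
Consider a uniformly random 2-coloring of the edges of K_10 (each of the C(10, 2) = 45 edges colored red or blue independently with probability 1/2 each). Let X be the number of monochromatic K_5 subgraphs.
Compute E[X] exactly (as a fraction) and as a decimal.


Let X = Σ_S X_S over the C(10, 5) = 252 subsets S of size 5, where X_S = 1 if the K_5 on S is monochromatic.
For a fixed S, the K_5 on S has C(5, 2) = 10 edges. P[all 10 edges red] = (1/2)^10, and likewise for blue, so P[monochromatic] = 2·(1/2)^10 = 2^{1 − 10} = 1/512.
By linearity: E[X] = C(10, 5) · 2^{1 − 10} = 252 · 1/512 = 63/128.
Numerically: E[X] ≈ 0.492.

E[X] = C(10,5)·2^(1−C(5,2)) = 63/128 ≈ 0.492.


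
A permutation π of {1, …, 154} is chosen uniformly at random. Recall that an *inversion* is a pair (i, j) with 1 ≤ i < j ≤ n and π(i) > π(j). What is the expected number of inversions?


Write X = Σ X_I over the C(154, 2) = 11781 pairs i < j, with X_I the indicator of one inversion.
There are 11781 indicators.
For each fixed pair i < j, the values π(i) and π(j) are two distinct elements of {1, …, 154} in uniformly random order; by symmetry P[π(i) > π(j)] = 1/2.
By linearity: E[X] = 11781 · (1/2) = C(154, 2) · (1/2) = 11781/2 = 11781/2 ≈ 5890.50000.

E[X] = 11781/2 = 5890.50000.


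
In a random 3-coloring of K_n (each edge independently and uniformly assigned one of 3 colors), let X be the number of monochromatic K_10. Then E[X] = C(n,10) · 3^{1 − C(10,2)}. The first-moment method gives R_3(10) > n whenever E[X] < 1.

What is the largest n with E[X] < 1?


We need C(n, 10) · 3^{1 − 45} < 1, i.e. C(n, 10) < 3^{45 − 1} = 984770902183611232881.
Check values of n near the boundary:
  n = 572: C(572, 10) = 954640815642161682606; 954640815642161682606 < 984770902183611232881? YES
  n = 573: C(573, 10) = 971597135635805762226; 971597135635805762226 < 984770902183611232881? YES
  n = 574: C(574, 10) = 988824035203816502691; 988824035203816502691 < 984770902183611232881? NO
  n = 575: C(575, 10) = 1006325345561406175305; 1006325345561406175305 < 984770902183611232881? NO
The largest n with C(n, 10) < 984770902183611232881 is n = 573 (where E[X] = 35985079097622435638/36472996377170786403 ≈ 0.9866). Hence R_3(10) > 573, i.e. R_3(10) ≥ 574.

Largest n = 573; hence R_3(10) > 573.


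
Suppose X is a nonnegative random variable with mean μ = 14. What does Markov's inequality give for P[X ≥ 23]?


μ = E[X] = 14, a = 23.
Markov: P[X ≥ 23] ≤ μ/a = (14)/23 = 14/23.
Numerically: ≈ 0.6087.
(Since a = 23 > μ = 14.0000, the bound 14/23 is < 1 and informative.)

P[X ≥ 23] ≤ 14/23 ≈ 0.6087.


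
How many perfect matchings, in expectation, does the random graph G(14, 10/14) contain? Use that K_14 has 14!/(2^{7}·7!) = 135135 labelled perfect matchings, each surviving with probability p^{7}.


K_14 has 14!/(2^{7}·7!) = 135135 labelled perfect matchings.
For each such perfect matching H, let X_H = 1 if all 7 edges of H are present in G. Then P[X_H = 1] = p^{7} = (5/7)^{7} = 78125/823543.
Summing the indicators: E[X] = Σ_H E[X_H] = 135135 · p^{7} = 135135 · 78125/823543 = 1508203125/117649.
Numerically: E[X] ≈ 1.28e+04.

E[X] = 135135 · (5/7)^{7} = 1508203125/117649 ≈ 1.28e+04.


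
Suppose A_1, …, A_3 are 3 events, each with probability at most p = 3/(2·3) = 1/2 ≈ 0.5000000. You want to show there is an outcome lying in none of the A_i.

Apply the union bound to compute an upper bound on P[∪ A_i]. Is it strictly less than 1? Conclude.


Union bound: P[∪_{i=1}^{3} A_i] ≤ Σ_i P[A_i] ≤ 3·p = 3·(1/2) = 3/2.
Numerically: 3/2 ≈ 1.5000000.
Is 3/2 < 1? NO.
Since the bound 3/2 is ≥ 1, the union bound is uninformative here; it does NOT by itself certify existence.

3·p = 3/2 ≈ 1.5000000; existence NOT certified by the union bound.


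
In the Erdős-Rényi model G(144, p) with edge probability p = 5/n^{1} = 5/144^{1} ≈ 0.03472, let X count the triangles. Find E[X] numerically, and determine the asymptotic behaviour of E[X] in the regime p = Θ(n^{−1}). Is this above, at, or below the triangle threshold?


Number of potential triangles: C(144, 3) = 487344.
Each occurs with probability p³ ≈ (0.03472)³ ≈ 4.186225e-05.
By linearity: E[X] = C(144, 3)·p³ ≈ 487344 · 4.186225e-05 ≈ 20.4013.
Here α = 1, so p = 5/n is exactly at the triangle threshold p ~ 1/n. Asymptotically E[X] → c³/6 = 5³/6 = 125/6 ≈ 20.8333, a bounded constant. In this regime the triangle count is asymptotically Poisson(c³/6).

E[X] ≈ 20.4013; in regime p = Θ(1/n^{1}) E[X] stays bounded (at the triangle threshold p ~ 1/n).


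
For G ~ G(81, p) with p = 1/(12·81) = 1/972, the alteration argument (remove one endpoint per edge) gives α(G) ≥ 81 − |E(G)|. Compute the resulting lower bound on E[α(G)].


E[|E(G)|] = C(81, 2)·p = 3240 · (1/972) = 10/3.
E[α(G)] ≥ n − E[|E(G)|] = 81 − 10/3 = 233/3.
Numerically: ≈ 77.667.
(This is only a lower bound; the true E[α(G)] may be larger.)

E[α(G)] ≥ 233/3 ≈ 77.667.


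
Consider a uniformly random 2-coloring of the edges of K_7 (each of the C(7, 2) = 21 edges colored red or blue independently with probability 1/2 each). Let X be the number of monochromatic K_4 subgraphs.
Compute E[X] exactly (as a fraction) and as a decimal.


Let X = Σ_S X_S over the C(7, 4) = 35 subsets S of size 4, where X_S = 1 if the K_4 on S is monochromatic.
For a fixed S, the K_4 on S has C(4, 2) = 6 edges. P[all 6 edges red] = (1/2)^6, and likewise for blue, so P[monochromatic] = 2·(1/2)^6 = 2^{1 − 6} = 1/32.
By linearity: E[X] = C(7, 4) · 2^{1 − 6} = 35 · 1/32 = 35/32.
Numerically: E[X] ≈ 1.0938.

E[X] = C(7,4)·2^(1−C(4,2)) = 35/32 ≈ 1.0938.


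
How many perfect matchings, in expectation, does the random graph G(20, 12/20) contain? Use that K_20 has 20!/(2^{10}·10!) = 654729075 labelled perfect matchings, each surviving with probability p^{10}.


K_20 has 20!/(2^{10}·10!) = 654729075 labelled perfect matchings.
For each such perfect matching H, let X_H = 1 if all 10 edges of H are present in G. Then P[X_H = 1] = p^{10} = (3/5)^{10} = 59049/9765625.
Summing the indicators: E[X] = Σ_H E[X_H] = 654729075 · p^{10} = 654729075 · 59049/9765625 = 1546443885987/390625.
Numerically: E[X] ≈ 3.9589e+06.

E[X] = 654729075 · (3/5)^{10} = 1546443885987/390625 ≈ 3.9589e+06.


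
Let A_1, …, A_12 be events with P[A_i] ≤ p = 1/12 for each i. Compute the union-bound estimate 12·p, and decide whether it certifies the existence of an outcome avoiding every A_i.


Union bound: P[∪_{i=1}^{12} A_i] ≤ Σ_i P[A_i] ≤ 12·p = 12·(1/12) = 1.
Numerically: 1 ≈ 1.000000.
Is 1 < 1? NO.
Since the bound 1 is ≥ 1, the union bound is uninformative here; it does NOT by itself certify existence.

12·p = 1 ≈ 1.000000; existence NOT certified by the union bound.


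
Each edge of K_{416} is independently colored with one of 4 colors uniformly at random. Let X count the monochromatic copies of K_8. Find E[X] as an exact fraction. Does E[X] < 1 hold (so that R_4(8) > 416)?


E[X] = C(416, 8) · 4^{1 − 28} = 20788229335792620 · 4^{−27} = 20788229335792620/18014398509481984.
As a reduced fraction: E[X] = 5197057333948155/4503599627370496 ≈ 1.1540.
Is E[X] < 1? NO.
Since E[X] ≥ 1, the first-moment bound is inconclusive at n = 416; it does NOT by itself certify R_4(8) > 416.

E[X] = 5197057333948155/4503599627370496 ≈ 1.1540; E[X] ≥ 1; first-moment method inconclusive here.


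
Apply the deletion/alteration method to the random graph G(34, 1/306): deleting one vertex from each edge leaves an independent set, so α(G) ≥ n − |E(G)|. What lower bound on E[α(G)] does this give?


E[|E(G)|] = C(34, 2)·p = 561 · (1/306) = 11/6.
E[α(G)] ≥ n − E[|E(G)|] = 34 − 11/6 = 193/6.
Numerically: ≈ 32.166667.
(This is only a lower bound; the true E[α(G)] may be larger.)

E[α(G)] ≥ 193/6 ≈ 32.166667.


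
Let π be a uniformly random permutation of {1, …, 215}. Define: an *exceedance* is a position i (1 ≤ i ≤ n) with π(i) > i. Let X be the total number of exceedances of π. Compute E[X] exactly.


Write X = Σ_{i=1}^{215} X_i, where X_i = 1_{π(i) > i}.
For each fixed i, π(i) is uniform over {1, …, 215} (marginal of a uniform permutation), so P[π(i) > i] = (n − i)/n. Summing: Σ_{i=1}^{215} (n − i)/n = (0 + 1 + … + 214)/215 = 215(215 − 1)/(2·215) = (215 − 1)/2.
Hence E[X] = Σ_{i=1}^{215} (215 − i)/215 = 107 ≈ 107.000000.

E[X] = 107 = 107.000000.


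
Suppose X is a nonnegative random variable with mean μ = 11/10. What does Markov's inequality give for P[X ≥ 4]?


μ = E[X] = 11/10, a = 4.
Markov: P[X ≥ 4] ≤ μ/a = (11/10)/4 = 11/40.
Numerically: ≈ 0.275000.
(Since a = 4 > μ = 1.100000, the bound 11/40 is < 1 and informative.)

P[X ≥ 4] ≤ 11/40 ≈ 0.275000.


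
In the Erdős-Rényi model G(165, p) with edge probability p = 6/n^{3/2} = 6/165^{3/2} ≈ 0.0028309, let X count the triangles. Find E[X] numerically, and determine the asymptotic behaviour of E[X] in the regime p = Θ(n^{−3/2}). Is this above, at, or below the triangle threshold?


Number of potential triangles: C(165, 3) = 735130.
Each occurs with probability p³ ≈ (0.0028309)³ ≈ 2.2686944e-08.
By linearity: E[X] = C(165, 3)·p³ ≈ 735130 · 2.2686944e-08 ≈ 0.01668.
Since α = 3/2 > 1, p = c/n^{3/2} = o(1/n) is below the triangle threshold p ~ 1/n. Asymptotically E[X] ~ (c³/6)·n^{3(1−α)} = (6³/6)·n^{-1.5} → 0, so by Markov's inequality G has no triangles w.h.p.

E[X] ≈ 0.01668; in regime p = Θ(1/n^{3/2}) E[X] tends to 0 (below the triangle threshold p ~ 1/n).


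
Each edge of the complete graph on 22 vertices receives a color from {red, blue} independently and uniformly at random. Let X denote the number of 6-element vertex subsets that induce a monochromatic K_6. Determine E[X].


Let X = Σ_S X_S over the C(22, 6) = 74613 subsets S of size 6, where X_S = 1 if the K_6 on S is monochromatic.
For a fixed S, the K_6 on S has C(6, 2) = 15 edges. P[all 15 edges red] = (1/2)^15, and likewise for blue, so P[monochromatic] = 2·(1/2)^15 = 2^{1 − 15} = 1/16384.
By linearity of expectation: E[X] = C(22, 6) · 2^{1 − 15} = 74613 · 1/16384 = 74613/16384.
Numerically: E[X] ≈ 4.55402.

E[X] = C(22,6)·2^(1−C(6,2)) = 74613/16384 ≈ 4.55402.


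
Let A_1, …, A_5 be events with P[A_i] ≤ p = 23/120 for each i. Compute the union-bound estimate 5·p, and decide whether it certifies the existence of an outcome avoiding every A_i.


Union bound: P[∪_{i=1}^{5} A_i] ≤ Σ_i P[A_i] ≤ 5·p = 5·(23/120) = 23/24.
Numerically: 23/24 ≈ 0.958333.
Is 23/24 < 1? YES.
Since P[∪ A_i] ≤ 23/24 < 1, the complement has P[∩ A_i^c] ≥ 1 − 23/24 = 1/24 > 0, so some outcome avoids every A_i.

5·p = 23/24 ≈ 0.958333; existence CERTIFIED by the union bound.


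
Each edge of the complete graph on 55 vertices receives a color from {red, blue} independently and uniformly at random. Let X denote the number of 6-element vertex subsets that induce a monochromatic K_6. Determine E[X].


Let X = Σ_S X_S over the C(55, 6) = 28989675 subsets S of size 6, where X_S = 1 if the K_6 on S is monochromatic.
For a fixed S, the K_6 on S has C(6, 2) = 15 edges. P[all 15 edges red] = (1/2)^15, and likewise for blue, so P[monochromatic] = 2·(1/2)^15 = 2^{1 − 15} = 1/16384.
By linearity: E[X] = C(55, 6) · 2^{1 − 15} = 28989675 · 1/16384 = 28989675/16384.
Numerically: E[X] ≈ 1769.389343.

E[X] = C(55,6)·2^(1−C(6,2)) = 28989675/16384 ≈ 1769.389343.


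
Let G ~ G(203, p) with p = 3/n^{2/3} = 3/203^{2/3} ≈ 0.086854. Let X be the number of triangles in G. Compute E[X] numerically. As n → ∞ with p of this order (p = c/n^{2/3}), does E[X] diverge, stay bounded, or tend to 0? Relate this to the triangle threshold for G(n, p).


Number of potential triangles: C(203, 3) = 1373701.
Each occurs with probability p³ ≈ (0.086854)³ ≈ 6.5519668e-04.
By linearity: E[X] = C(203, 3)·p³ ≈ 1373701 · 6.5519668e-04 ≈ 900.04433.
Since α = 2/3 < 1, p = c/n^{2/3} ≫ 1/n is above the triangle threshold p ~ 1/n. Asymptotically E[X] ~ (c³/6)·n^{3(1−α)} = (3³/6)·n^{1} → ∞; triangles are abundant w.h.p.

E[X] ≈ 900.04433; in regime p = Θ(1/n^{2/3}) E[X] diverges (above the triangle threshold p ~ 1/n).


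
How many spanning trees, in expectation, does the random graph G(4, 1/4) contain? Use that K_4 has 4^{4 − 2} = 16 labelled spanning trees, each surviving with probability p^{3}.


K_4 has 4^{4 − 2} = 16 labelled spanning trees.
For each such spanning tree H, let X_H = 1 if all 3 edges of H are present in G. Then P[X_H = 1] = p^{3} = (1/4)^{3} = 1/64.
By linearity: E[X] = Σ_H E[X_H] = 16 · p^{3} = 16 · 1/64 = 1/4.
Numerically: E[X] ≈ 0.25.

E[X] = 16 · (1/4)^{3} = 1/4 ≈ 0.25.


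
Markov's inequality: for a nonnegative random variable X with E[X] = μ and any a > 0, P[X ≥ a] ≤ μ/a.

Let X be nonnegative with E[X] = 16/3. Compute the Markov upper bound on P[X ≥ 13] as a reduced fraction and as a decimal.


μ = E[X] = 16/3, a = 13.
Markov: P[X ≥ 13] ≤ μ/a = (16/3)/13 = 16/39.
Numerically: ≈ 0.4103.
(Since a = 13 > μ = 5.3333, the bound 16/39 is < 1 and informative.)

P[X ≥ 13] ≤ 16/39 ≈ 0.4103.


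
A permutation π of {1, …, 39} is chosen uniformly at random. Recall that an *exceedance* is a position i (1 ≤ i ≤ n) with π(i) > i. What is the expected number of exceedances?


Write X = Σ_{i=1}^{39} X_i, where X_i = 1_{π(i) > i}.
For each fixed i, π(i) is uniform over {1, …, 39} (marginal of a uniform permutation), so P[π(i) > i] = (n − i)/n. Summing: Σ_{i=1}^{39} (n − i)/n = (0 + 1 + … + 38)/39 = 39(39 − 1)/(2·39) = (39 − 1)/2.
Hence E[X] = Σ_{i=1}^{39} (39 − i)/39 = 19 ≈ 19.000000.

E[X] = 19 = 19.000000.


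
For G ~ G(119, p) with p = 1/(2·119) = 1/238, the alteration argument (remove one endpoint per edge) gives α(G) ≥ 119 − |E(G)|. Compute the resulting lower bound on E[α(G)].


E[|E(G)|] = C(119, 2)·p = 7021 · (1/238) = 59/2.
E[α(G)] ≥ n − E[|E(G)|] = 119 − 59/2 = 179/2.
Numerically: ≈ 89.50000.
(This is only a lower bound; the true E[α(G)] may be larger.)

E[α(G)] ≥ 179/2 ≈ 89.50000.


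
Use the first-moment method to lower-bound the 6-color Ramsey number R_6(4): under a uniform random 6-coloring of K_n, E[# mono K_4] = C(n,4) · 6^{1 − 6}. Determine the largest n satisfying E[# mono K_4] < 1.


We need C(n, 4) · 6^{1 − 6} < 1, i.e. C(n, 4) < 6^{6 − 1} = 7776.
Check values of n near the boundary:
  n = 20: C(20, 4) = 4845; 4845 < 7776? YES
  n = 21: C(21, 4) = 5985; 5985 < 7776? YES
  n = 22: C(22, 4) = 7315; 7315 < 7776? YES
  n = 23: C(23, 4) = 8855; 8855 < 7776? NO
  n = 24: C(24, 4) = 10626; 10626 < 7776? NO
  n = 25: C(25, 4) = 12650; 12650 < 7776? NO
The largest n with C(n, 4) < 7776 is n = 22 (where E[X] = 7315/7776 ≈ 0.9407150). Hence R_6(4) > 22, i.e. R_6(4) ≥ 23.

Largest n = 22; hence R_6(4) > 22.


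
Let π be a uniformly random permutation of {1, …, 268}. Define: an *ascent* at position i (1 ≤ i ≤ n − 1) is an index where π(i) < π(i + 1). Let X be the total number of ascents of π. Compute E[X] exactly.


Write X = Σ X_I over i = 1, …, 267, with X_I the indicator of one ascent.
There are 267 indicators.
For each fixed i, the pair (π(i), π(i+1)) is a uniformly random ordered pair of distinct values from {1, …, 268}; by symmetry P[π(i) < π(i+1)] = 1/2.
By linearity: E[X] = 267 · (1/2) = (268 − 1) · (1/2) = 267/2 ≈ 133.5000.

E[X] = 267/2 = 133.5000.


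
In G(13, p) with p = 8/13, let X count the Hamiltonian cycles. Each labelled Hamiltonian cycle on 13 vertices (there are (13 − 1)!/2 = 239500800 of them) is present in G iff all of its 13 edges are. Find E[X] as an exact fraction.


K_13 has (13 − 1)!/2 = 239500800 labelled Hamiltonian cycles.
For each such Hamiltonian cycle H, let X_H = 1 if all 13 edges of H are present in G. Then P[X_H = 1] = p^{13} = (8/13)^{13} = 549755813888/302875106592253.
By linearity of expectation: E[X] = Σ_H E[X_H] = 239500800 · p^{13} = 239500800 · 549755813888/302875106592253 = 131666957230827110400/302875106592253.
Numerically: E[X] ≈ 434724.

E[X] = 239500800 · (8/13)^{13} = 131666957230827110400/302875106592253 ≈ 434724.


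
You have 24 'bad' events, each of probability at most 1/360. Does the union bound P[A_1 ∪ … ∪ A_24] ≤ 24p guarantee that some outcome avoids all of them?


Union bound: P[∪_{i=1}^{24} A_i] ≤ Σ_i P[A_i] ≤ 24·p = 24·(1/360) = 1/15.
Numerically: 1/15 ≈ 0.067.
Is 1/15 < 1? YES.
Since P[∪ A_i] ≤ 1/15 < 1, the complement has P[∩ A_i^c] ≥ 1 − 1/15 = 14/15 > 0, so some outcome avoids every A_i.

24·p = 1/15 ≈ 0.067; existence CERTIFIED by the union bound.
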